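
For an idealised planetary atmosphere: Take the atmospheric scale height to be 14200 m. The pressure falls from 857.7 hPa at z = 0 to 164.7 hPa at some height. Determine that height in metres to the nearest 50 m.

z ≈ 23450 m

Invert the barometric formula: z = H ln(P₀/P).
P₀/P = 857.7/164.7 = 5.2077; ln(5.2077) = 1.6501.
z = 14200 × 1.6501 = 23431 m.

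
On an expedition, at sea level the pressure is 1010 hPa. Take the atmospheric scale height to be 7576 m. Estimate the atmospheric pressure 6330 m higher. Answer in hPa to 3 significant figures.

P ≈ 438 hPa

Barometric formula: P = P₀ exp(−z/H).
z/H = 6330.0/7576.0 = 0.83553; exp(−0.83553) = 0.43364.
P = 1010 × 0.43364 = 437.98 hPa.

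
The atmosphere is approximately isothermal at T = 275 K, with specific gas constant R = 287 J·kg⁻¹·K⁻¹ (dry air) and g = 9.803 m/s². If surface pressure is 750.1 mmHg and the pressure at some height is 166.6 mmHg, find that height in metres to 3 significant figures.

z ≈ 12100 m

Scale height: H = RT/g = 287 × 275 / 9.803 = 8051.1 m.
Invert the barometric formula: z = H ln(P₀/P).
P₀/P = 750.1/166.6 = 4.5024; ln(4.5024) = 1.5046.
z = 8051.1 × 1.5046 = 12114 m.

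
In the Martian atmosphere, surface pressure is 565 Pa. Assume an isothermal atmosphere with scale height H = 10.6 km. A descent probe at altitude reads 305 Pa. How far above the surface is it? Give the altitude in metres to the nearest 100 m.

Invert the barometric formula: z = H ln(P₀/P).
P₀/P = 565/305 = 1.8525; ln(1.8525) = 0.61654.
z = 10600 × 0.61654 = 6535.3 m.

z ≈ 6500 m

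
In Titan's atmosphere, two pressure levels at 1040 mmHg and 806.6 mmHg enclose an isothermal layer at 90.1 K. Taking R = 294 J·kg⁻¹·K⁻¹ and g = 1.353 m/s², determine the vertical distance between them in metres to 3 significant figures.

Hypsometric equation: Δz = (R T̄/g) ln(P₁/P₂).
R T̄/g = 294 × 90.1 / 1.353 = 19578 m.
ln(1040/806.6) = ln(1.2894) = 0.25418.
Δz = 19578 × 0.25418 = 4976.3 m.

Δz ≈ 4980 m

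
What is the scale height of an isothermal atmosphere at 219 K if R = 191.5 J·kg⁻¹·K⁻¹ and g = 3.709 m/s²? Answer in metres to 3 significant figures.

The scale height of an isothermal atmosphere is H = RT/g.
H = 191.5 × 219 / 3.709 = 41938/3.709 = 11307 m.

H ≈ 11300 m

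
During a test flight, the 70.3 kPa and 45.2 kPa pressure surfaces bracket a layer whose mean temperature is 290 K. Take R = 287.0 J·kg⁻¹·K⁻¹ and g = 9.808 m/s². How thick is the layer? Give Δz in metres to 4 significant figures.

Hypsometric equation: Δz = (R T̄/g) ln(P₁/P₂).
R T̄/g = 287.0 × 290 / 9.808 = 8485.9 m.
ln(70.3/45.2) = ln(1.5553) = 0.44167.
Δz = 8485.9 × 0.44167 = 3748.0 m.

Δz ≈ 3748 m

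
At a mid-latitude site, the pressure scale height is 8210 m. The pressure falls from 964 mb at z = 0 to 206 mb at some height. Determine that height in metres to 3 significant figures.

z ≈ 12700 m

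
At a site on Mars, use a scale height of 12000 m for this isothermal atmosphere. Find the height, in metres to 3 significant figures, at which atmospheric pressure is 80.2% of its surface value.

z ≈ 2650 m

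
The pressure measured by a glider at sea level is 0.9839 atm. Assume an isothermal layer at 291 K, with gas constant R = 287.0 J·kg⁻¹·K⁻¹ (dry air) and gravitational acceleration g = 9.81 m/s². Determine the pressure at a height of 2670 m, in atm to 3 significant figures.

Scale height: H = RT/g = 287.0 × 291 / 9.81 = 8513.5 m.
Barometric formula: P = P₀ exp(−z/H).
z/H = 2670.0/8513.5 = 0.31362; exp(−0.31362) = 0.73080.
P = 0.9839 × 0.73080 = 0.71903 atm.

P ≈ 0.719 atm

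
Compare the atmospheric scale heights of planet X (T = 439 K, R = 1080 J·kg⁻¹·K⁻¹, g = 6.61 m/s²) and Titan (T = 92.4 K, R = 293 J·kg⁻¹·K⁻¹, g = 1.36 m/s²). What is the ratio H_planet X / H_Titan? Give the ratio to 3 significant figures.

H_planet X/H_Titan ≈ 3.60

H = RT/g for each body.
H_planet X = 1080 × 439 / 6.61 = 71728 m.
H_Titan = 293 × 92.4 / 1.36 = 19907 m.
H_planet X/H_Titan = 71728/19907 = 3.6032.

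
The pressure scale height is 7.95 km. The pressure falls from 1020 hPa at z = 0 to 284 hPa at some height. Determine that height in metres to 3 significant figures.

z ≈ 10200 m

Invert the barometric formula: z = H ln(P₀/P).
P₀/P = 1020/284 = 3.5915; ln(3.5915) = 1.2786.
z = 7950.0 × 1.2786 = 10165 m.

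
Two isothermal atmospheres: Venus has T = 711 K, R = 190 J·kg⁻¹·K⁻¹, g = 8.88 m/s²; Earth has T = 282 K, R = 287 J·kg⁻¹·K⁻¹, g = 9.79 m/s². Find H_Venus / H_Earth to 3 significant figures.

H = RT/g for each body.
H_Venus = 190 × 711 / 8.88 = 15213 m.
H_Earth = 287 × 282 / 9.79 = 8267.0 m.
H_Venus/H_Earth = 15213/8267.0 = 1.8402.

H_Venus/H_Earth ≈ 1.84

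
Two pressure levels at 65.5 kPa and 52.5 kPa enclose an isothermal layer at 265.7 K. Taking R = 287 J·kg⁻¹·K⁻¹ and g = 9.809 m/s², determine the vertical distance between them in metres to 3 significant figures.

Δz ≈ 1720 m

Hypsometric equation: Δz = (R T̄/g) ln(P₁/P₂).
R T̄/g = 287 × 265.7 / 9.809 = 7774.1 m.
ln(65.5/52.5) = ln(1.2476) = 0.22122.
Δz = 7774.1 × 0.22122 = 1719.8 m.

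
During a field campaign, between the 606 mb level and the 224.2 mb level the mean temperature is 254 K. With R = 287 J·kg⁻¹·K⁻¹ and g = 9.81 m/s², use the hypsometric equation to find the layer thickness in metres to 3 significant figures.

Δz ≈ 7390 m

Hypsometric equation: Δz = (R T̄/g) ln(P₁/P₂).
R T̄/g = 287 × 254 / 9.81 = 7431.0 m.
ln(606/224.2) = ln(2.7029) = 0.99433.
Δz = 7431.0 × 0.99433 = 7388.9 m.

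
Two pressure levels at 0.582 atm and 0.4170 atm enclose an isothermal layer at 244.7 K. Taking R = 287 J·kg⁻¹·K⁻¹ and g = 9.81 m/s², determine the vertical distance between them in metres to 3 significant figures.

Δz ≈ 2390 m

Hypsometric equation: Δz = (R T̄/g) ln(P₁/P₂).
R T̄/g = 287 × 244.7 / 9.81 = 7158.9 m.
ln(0.582/0.4170) = ln(1.3957) = 0.33340.
Δz = 7158.9 × 0.33340 = 2386.8 m.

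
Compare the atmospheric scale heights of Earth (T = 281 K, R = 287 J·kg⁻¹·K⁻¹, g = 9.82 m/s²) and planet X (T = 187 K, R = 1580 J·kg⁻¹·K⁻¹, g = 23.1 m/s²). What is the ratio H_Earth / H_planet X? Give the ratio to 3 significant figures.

H = RT/g for each body.
H_Earth = 287 × 281 / 9.82 = 8212.5 m.
H_planet X = 1580 × 187 / 23.1 = 12790 m.
H_Earth/H_planet X = 8212.5/12790 = 0.64210.

H_Earth/H_planet X ≈ 0.642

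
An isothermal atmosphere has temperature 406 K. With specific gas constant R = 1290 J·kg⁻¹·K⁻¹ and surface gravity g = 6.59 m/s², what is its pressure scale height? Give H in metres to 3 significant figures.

H ≈ 79500 m

The scale height of an isothermal atmosphere is H = RT/g.
H = 1290 × 406 / 6.59 = 523740/6.59 = 79475 m.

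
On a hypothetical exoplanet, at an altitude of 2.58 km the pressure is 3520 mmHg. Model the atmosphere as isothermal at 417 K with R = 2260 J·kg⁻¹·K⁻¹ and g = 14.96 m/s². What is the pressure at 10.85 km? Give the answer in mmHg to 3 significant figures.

Scale height: H = RT/g = 2260 × 417 / 14.96 = 62996 m.
Between two levels, P₂ = P₁ exp(−Δz/H) with Δz = z₂ − z₁.
Δz = 10850 − 2580.0 = 8270.0 m; Δz/H = 8270.0/62996 = 0.13128.
P₂ = 3520 × exp(−0.13128) = 3520 × 0.87697 = 3086.9 mmHg.

P ≈ 3090 mmHg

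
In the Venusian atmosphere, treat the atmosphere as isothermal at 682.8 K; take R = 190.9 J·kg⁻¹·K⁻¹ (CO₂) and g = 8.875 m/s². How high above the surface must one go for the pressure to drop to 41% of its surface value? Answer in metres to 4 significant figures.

z ≈ 13090 m

Scale height: H = RT/g = 190.9 × 682.8 / 8.875 = 14687 m.
Set P/P₀ = exp(−z/H) = 0.41, so z = −H ln(0.41).
−ln(0.41) = 0.89160; z = 14687 × 0.89160 = 13095 m.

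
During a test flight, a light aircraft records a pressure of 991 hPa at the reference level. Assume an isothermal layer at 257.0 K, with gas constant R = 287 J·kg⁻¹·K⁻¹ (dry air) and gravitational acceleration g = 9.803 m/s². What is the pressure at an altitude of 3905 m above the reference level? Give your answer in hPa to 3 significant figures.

P ≈ 590 hPa

Scale height: H = RT/g = 287 × 257.0 / 9.803 = 7524.1 m.
Barometric formula: P = P₀ exp(−z/H).
z/H = 3905.0/7524.1 = 0.51900; exp(−0.51900) = 0.59512.
P = 991 × 0.59512 = 589.76 hPa.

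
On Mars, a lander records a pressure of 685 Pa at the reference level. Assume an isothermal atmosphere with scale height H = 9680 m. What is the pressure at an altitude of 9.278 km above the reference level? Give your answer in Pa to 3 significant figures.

Barometric formula: P = P₀ exp(−z/H).
z/H = 9278.0/9680.0 = 0.95847; exp(−0.95847) = 0.38348.
P = 685 × 0.38348 = 262.68 Pa.

P ≈ 263 Pa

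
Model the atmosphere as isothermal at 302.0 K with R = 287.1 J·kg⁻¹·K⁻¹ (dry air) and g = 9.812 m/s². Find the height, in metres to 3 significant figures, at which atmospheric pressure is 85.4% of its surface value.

Scale height: H = RT/g = 287.1 × 302.0 / 9.812 = 8836.5 m.
Set P/P₀ = exp(−z/H) = 0.854, so z = −H ln(0.854).
−ln(0.854) = 0.15782; z = 8836.5 × 0.15782 = 1394.6 m.

z ≈ 1390 m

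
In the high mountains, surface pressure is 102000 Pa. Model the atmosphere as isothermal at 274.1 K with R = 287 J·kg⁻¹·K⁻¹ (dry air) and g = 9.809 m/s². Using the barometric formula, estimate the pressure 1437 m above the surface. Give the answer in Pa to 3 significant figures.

P ≈ 85300 Pa

Scale height: H = RT/g = 287 × 274.1 / 9.809 = 8019.8 m.
Barometric formula: P = P₀ exp(−z/H).
z/H = 1437.0/8019.8 = 0.17918; exp(−0.17918) = 0.83596.
P = 102000 × 0.83596 = 85268 Pa.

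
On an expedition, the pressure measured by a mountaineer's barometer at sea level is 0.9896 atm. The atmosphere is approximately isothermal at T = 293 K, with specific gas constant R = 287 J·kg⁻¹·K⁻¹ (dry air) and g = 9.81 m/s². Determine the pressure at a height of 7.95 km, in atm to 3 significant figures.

P ≈ 0.391 atm

Scale height: H = RT/g = 287 × 293 / 9.81 = 8572.0 m.
Barometric formula: P = P₀ exp(−z/H).
z/H = 7950.0/8572.0 = 0.92744; exp(−0.92744) = 0.39557.
P = 0.9896 × 0.39557 = 0.39146 atm.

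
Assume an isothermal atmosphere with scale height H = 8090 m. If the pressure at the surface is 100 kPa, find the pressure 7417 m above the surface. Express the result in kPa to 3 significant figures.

Barometric formula: P = P₀ exp(−z/H).
z/H = 7417.0/8090.0 = 0.91681; exp(−0.91681) = 0.39979.
P = 100 × 0.39979 = 39.979 kPa.

P ≈ 40.0 kPa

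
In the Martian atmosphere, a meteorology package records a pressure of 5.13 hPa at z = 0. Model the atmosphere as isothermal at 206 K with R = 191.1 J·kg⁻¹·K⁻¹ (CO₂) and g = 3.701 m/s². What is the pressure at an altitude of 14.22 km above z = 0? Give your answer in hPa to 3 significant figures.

Scale height: H = RT/g = 191.1 × 206 / 3.701 = 10637 m.
Barometric formula: P = P₀ exp(−z/H).
z/H = 14220/10637 = 1.3368; exp(−1.3368) = 0.26268.
P = 5.13 × 0.26268 = 1.3475 hPa.

P ≈ 1.35 hPa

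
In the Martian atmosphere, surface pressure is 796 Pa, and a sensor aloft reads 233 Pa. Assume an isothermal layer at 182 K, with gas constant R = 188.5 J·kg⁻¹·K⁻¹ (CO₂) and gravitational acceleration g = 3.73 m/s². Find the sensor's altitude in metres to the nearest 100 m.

Scale height: H = RT/g = 188.5 × 182 / 3.73 = 9197.6 m.
Invert the barometric formula: z = H ln(P₀/P).
P₀/P = 796/233 = 3.4163; ln(3.4163) = 1.2286.
z = 9197.6 × 1.2286 = 11300 m.

z ≈ 11300 m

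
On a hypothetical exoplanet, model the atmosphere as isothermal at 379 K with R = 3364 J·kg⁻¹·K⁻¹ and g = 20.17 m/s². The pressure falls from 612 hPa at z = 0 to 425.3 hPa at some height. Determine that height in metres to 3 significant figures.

z ≈ 23000 m

Scale height: H = RT/g = 3364 × 379 / 20.17 = 63211 m.
Invert the barometric formula: z = H ln(P₀/P).
P₀/P = 612/425.3 = 1.4390; ln(1.4390) = 0.36395.
z = 63211 × 0.36395 = 23006 m.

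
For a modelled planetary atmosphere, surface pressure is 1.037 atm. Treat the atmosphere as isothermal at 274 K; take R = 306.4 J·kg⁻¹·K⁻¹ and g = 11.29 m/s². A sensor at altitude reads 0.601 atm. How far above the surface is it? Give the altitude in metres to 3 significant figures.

Scale height: H = RT/g = 306.4 × 274 / 11.29 = 7436.1 m.
Invert the barometric formula: z = H ln(P₀/P).
P₀/P = 1.037/0.601 = 1.7255; ln(1.7255) = 0.54552.
z = 7436.1 × 0.54552 = 4056.5 m.

z ≈ 4060 m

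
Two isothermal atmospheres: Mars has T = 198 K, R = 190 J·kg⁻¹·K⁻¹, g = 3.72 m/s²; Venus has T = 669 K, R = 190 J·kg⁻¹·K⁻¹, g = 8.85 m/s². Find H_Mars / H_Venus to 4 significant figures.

H = RT/g for each body.
H_Mars = 190 × 198 / 3.72 = 10113 m.
H_Venus = 190 × 669 / 8.85 = 14363 m.
H_Mars/H_Venus = 10113/14363 = 0.70410.

H_Mars/H_Venus ≈ 0.7041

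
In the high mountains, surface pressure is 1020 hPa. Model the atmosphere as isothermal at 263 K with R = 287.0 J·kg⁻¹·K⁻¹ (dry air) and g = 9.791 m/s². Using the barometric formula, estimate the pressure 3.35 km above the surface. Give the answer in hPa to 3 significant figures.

Scale height: H = RT/g = 287.0 × 263 / 9.791 = 7709.2 m.
Barometric formula: P = P₀ exp(−z/H).
z/H = 3350.0/7709.2 = 0.43455; exp(−0.43455) = 0.64756.
P = 1020 × 0.64756 = 660.51 hPa.

P ≈ 661 hPa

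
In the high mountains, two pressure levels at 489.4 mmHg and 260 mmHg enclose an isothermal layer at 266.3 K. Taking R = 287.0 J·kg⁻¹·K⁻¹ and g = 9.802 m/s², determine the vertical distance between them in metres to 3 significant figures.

Hypsometric equation: Δz = (R T̄/g) ln(P₁/P₂).
R T̄/g = 287.0 × 266.3 / 9.802 = 7797.2 m.
ln(489.4/260) = ln(1.8823) = 0.63249.
Δz = 7797.2 × 0.63249 = 4931.7 m.

Δz ≈ 4930 m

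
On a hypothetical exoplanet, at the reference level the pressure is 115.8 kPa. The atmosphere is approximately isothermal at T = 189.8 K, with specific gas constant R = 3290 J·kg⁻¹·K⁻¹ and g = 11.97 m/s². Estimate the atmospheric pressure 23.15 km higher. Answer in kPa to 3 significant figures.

Scale height: H = RT/g = 3290 × 189.8 / 11.97 = 52167 m.
Barometric formula: P = P₀ exp(−z/H).
z/H = 23150/52167 = 0.44377; exp(−0.44377) = 0.64161.
P = 115.8 × 0.64161 = 74.298 kPa.

P ≈ 74.3 kPa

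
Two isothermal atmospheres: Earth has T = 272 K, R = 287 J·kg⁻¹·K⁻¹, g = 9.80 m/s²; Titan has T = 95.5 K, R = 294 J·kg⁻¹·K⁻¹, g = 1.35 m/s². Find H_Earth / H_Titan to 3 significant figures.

H_Earth/H_Titan ≈ 0.383

H = RT/g for each body.
H_Earth = 287 × 272 / 9.80 = 7965.7 m.
H_Titan = 294 × 95.5 / 1.35 = 20798 m.
H_Earth/H_Titan = 7965.7/20798 = 0.38300.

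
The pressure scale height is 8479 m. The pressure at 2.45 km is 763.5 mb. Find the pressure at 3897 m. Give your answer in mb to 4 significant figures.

P ≈ 643.7 mb

Between two levels, P₂ = P₁ exp(−Δz/H) with Δz = z₂ − z₁.
Δz = 3897.0 − 2450.0 = 1447.0 m; Δz/H = 1447.0/8479.0 = 0.17066.
P₂ = 763.5 × exp(−0.17066) = 763.5 × 0.84311 = 643.71 mb.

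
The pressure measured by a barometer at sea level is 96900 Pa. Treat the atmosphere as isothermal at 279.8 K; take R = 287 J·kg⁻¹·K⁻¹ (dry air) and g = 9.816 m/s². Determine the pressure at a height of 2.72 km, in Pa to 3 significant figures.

Scale height: H = RT/g = 287 × 279.8 / 9.816 = 8180.8 m.
Barometric formula: P = P₀ exp(−z/H).
z/H = 2720.0/8180.8 = 0.33249; exp(−0.33249) = 0.71714.
P = 96900 × 0.71714 = 69491 Pa.

P ≈ 69500 Pa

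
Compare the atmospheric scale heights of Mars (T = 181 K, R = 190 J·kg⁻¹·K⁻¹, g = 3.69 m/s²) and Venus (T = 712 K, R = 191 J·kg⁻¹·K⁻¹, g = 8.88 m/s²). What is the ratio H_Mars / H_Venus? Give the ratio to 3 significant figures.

H = RT/g for each body.
H_Mars = 190 × 181 / 3.69 = 9319.8 m.
H_Venus = 191 × 712 / 8.88 = 15314 m.
H_Mars/H_Venus = 9319.8/15314 = 0.60858.

H_Mars/H_Venus ≈ 0.609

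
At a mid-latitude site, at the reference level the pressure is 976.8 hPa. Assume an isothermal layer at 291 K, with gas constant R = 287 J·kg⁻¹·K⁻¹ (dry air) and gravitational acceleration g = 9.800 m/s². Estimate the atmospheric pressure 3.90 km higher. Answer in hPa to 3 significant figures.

Scale height: H = RT/g = 287 × 291 / 9.800 = 8522.1 m.
Barometric formula: P = P₀ exp(−z/H).
z/H = 3900.0/8522.1 = 0.45763; exp(−0.45763) = 0.63278.
P = 976.8 × 0.63278 = 618.10 hPa.

P ≈ 618 hPa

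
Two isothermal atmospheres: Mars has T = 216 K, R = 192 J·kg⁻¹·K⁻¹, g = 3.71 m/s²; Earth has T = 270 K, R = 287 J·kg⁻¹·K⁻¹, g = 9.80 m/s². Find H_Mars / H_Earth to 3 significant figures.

H_Mars/H_Earth ≈ 1.41

H = RT/g for each body.
H_Mars = 192 × 216 / 3.71 = 11178 m.
H_Earth = 287 × 270 / 9.80 = 7907.1 m.
H_Mars/H_Earth = 11178/7907.1 = 1.4137.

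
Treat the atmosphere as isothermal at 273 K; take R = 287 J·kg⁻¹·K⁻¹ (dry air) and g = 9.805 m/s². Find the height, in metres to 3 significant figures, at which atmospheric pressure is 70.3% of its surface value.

z ≈ 2820 m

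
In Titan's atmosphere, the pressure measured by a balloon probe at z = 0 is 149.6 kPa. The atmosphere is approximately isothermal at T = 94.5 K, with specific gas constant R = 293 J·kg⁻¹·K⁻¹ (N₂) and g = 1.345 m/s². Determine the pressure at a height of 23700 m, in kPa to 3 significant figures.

P ≈ 47.3 kPa

Scale height: H = RT/g = 293 × 94.5 / 1.345 = 20586 m.
Barometric formula: P = P₀ exp(−z/H).
z/H = 23700/20586 = 1.1513; exp(−1.1513) = 0.31623.
P = 149.6 × 0.31623 = 47.308 kPa.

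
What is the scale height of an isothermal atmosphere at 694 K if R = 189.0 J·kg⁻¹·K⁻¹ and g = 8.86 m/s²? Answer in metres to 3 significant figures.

The scale height of an isothermal atmosphere is H = RT/g.
H = 189.0 × 694 / 8.86 = 131170/8.86 = 14805 m.

H ≈ 14800 m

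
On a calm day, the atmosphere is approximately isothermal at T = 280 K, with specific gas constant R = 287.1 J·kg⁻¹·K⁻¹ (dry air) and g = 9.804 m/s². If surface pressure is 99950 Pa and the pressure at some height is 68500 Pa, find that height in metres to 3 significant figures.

Scale height: H = RT/g = 287.1 × 280 / 9.804 = 8199.5 m.
Invert the barometric formula: z = H ln(P₀/P).
P₀/P = 99950/68500 = 1.4591; ln(1.4591) = 0.37782.
z = 8199.5 × 0.37782 = 3097.9 m.

z ≈ 3100 m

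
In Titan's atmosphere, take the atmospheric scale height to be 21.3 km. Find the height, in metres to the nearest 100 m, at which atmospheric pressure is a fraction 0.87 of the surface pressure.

z ≈ 3000 m

Set P/P₀ = exp(−z/H) = 0.87, so z = −H ln(0.87).
−ln(0.87) = 0.13926; z = 21300 × 0.13926 = 2966.2 m.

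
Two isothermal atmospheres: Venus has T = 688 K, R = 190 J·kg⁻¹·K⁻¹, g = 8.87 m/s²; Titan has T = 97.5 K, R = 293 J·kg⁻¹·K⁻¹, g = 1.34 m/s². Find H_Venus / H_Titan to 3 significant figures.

H_Venus/H_Titan ≈ 0.691

H = RT/g for each body.
H_Venus = 190 × 688 / 8.87 = 14737 m.
H_Titan = 293 × 97.5 / 1.34 = 21319 m.
H_Venus/H_Titan = 14737/21319 = 0.69126.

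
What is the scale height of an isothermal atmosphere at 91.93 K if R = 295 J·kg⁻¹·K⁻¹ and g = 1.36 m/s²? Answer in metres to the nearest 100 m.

The scale height of an isothermal atmosphere is H = RT/g.
H = 295 × 91.93 / 1.36 = 27119/1.36 = 19940 m.

H ≈ 19900 m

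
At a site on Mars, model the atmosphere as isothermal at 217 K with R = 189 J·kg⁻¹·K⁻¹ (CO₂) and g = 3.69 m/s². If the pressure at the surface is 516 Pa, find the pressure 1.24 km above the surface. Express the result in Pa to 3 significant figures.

P ≈ 462 Pa

Scale height: H = RT/g = 189 × 217 / 3.69 = 11115 m.
Barometric formula: P = P₀ exp(−z/H).
z/H = 1240.0/11115 = 0.11156; exp(−0.11156) = 0.89444.
P = 516 × 0.89444 = 461.53 Pa.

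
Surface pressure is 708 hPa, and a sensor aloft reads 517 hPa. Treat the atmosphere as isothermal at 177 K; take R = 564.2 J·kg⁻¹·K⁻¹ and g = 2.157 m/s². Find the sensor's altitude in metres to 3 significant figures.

Scale height: H = RT/g = 564.2 × 177 / 2.157 = 46297 m.
Invert the barometric formula: z = H ln(P₀/P).
P₀/P = 708/517 = 1.3694; ln(1.3694) = 0.31437.
z = 46297 × 0.31437 = 14554 m.

z ≈ 14600 m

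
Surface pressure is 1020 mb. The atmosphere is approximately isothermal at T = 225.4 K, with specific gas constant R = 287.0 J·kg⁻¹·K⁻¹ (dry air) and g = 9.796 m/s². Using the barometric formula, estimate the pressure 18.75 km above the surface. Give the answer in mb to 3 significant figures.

P ≈ 59.6 mb

Scale height: H = RT/g = 287.0 × 225.4 / 9.796 = 6603.7 m.
Barometric formula: P = P₀ exp(−z/H).
z/H = 18750/6603.7 = 2.8393; exp(−2.8393) = 0.058467.
P = 1020 × 0.058467 = 59.636 mb.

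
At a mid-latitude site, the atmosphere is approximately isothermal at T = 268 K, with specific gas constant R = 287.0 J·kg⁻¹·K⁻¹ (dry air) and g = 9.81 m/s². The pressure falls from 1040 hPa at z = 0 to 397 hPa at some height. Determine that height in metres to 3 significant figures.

z ≈ 7550 m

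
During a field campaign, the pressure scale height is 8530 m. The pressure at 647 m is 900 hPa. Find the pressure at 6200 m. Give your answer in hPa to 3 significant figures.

P ≈ 469 hPa

Between two levels, P₂ = P₁ exp(−Δz/H) with Δz = z₂ − z₁.
Δz = 6200.0 − 647.00 = 5553.0 m; Δz/H = 5553.0/8530.0 = 0.65100.
P₂ = 900 × exp(−0.65100) = 900 × 0.52152 = 469.37 hPa.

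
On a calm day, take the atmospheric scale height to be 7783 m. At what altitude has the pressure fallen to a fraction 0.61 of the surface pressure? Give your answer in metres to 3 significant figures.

z ≈ 3850 m

Set P/P₀ = exp(−z/H) = 0.61, so z = −H ln(0.61).
−ln(0.61) = 0.49430; z = 7783.0 × 0.49430 = 3847.1 m.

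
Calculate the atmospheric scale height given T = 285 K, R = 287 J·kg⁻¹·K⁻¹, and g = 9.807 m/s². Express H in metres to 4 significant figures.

H ≈ 8340 m

The scale height of an isothermal atmosphere is H = RT/g.
H = 287 × 285 / 9.807 = 81795/9.807 = 8340.5 m.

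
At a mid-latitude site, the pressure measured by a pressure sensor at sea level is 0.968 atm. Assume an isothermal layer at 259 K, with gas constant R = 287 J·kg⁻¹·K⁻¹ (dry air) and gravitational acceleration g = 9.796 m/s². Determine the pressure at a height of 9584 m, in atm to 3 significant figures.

P ≈ 0.274 atm

Scale height: H = RT/g = 287 × 259 / 9.796 = 7588.1 m.
Barometric formula: P = P₀ exp(−z/H).
z/H = 9584.0/7588.1 = 1.2630; exp(−1.2630) = 0.28280.
P = 0.968 × 0.28280 = 0.27375 atm.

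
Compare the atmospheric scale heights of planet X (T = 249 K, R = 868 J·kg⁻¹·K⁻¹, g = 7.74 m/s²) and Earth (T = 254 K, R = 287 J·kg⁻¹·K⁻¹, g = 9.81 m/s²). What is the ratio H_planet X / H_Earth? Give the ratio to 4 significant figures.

H = RT/g for each body.
H_planet X = 868 × 249 / 7.74 = 27924 m.
H_Earth = 287 × 254 / 9.81 = 7431.0 m.
H_planet X/H_Earth = 27924/7431.0 = 3.7578.

H_planet X/H_Earth ≈ 3.758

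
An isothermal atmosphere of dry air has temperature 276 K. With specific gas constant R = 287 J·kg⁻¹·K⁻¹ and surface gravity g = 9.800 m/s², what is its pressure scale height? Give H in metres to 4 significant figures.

The scale height of an isothermal atmosphere is H = RT/g.
H = 287 × 276 / 9.800 = 79212/9.800 = 8082.9 m.

H ≈ 8083 m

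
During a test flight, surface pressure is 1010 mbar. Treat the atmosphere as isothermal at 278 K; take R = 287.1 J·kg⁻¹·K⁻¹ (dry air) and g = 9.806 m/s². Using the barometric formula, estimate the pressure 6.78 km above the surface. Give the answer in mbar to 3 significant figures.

P ≈ 439 mbar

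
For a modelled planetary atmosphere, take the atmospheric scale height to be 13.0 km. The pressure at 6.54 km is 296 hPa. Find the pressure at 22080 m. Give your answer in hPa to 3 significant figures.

P ≈ 89.6 hPa

Between two levels, P₂ = P₁ exp(−Δz/H) with Δz = z₂ − z₁.
Δz = 22080 − 6540.0 = 15540 m; Δz/H = 15540/13000 = 1.1954.
P₂ = 296 × exp(−1.1954) = 296 × 0.30258 = 89.564 hPa.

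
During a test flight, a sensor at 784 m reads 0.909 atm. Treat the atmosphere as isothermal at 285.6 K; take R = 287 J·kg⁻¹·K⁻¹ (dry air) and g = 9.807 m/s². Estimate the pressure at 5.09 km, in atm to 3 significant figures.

P ≈ 0.543 atm

Scale height: H = RT/g = 287 × 285.6 / 9.807 = 8358.0 m.
Between two levels, P₂ = P₁ exp(−Δz/H) with Δz = z₂ − z₁.
Δz = 5090.0 − 784.00 = 4306.0 m; Δz/H = 4306.0/8358.0 = 0.51520.
P₂ = 0.909 × exp(−0.51520) = 0.909 × 0.59738 = 0.54302 atm.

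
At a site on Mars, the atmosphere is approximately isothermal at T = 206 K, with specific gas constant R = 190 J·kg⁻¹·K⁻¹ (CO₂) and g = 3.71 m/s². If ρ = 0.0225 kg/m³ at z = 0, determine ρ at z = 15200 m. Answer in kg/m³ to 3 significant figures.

ρ ≈ 0.00533 kg/m³

Scale height: H = RT/g = 190 × 206 / 3.71 = 10550 m.
In an isothermal atmosphere, density decays like pressure: ρ = ρ₀ exp(−z/H).
z/H = 15200/10550 = 1.4408; exp(−1.4408) = 0.23674.
ρ = 0.0225 × 0.23674 = 0.0053266 kg/m³.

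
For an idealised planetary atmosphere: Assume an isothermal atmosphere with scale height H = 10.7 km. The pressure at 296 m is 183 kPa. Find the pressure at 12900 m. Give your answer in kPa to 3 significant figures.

Between two levels, P₂ = P₁ exp(−Δz/H) with Δz = z₂ − z₁.
Δz = 12900 − 296.00 = 12604 m; Δz/H = 12604/10700 = 1.1779.
P₂ = 183 × exp(−1.1779) = 183 × 0.30792 = 56.349 kPa.

P ≈ 56.3 kPa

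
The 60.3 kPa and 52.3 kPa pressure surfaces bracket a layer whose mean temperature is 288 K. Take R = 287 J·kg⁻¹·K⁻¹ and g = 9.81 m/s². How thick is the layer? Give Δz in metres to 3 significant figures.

Δz ≈ 1200 m

Hypsometric equation: Δz = (R T̄/g) ln(P₁/P₂).
R T̄/g = 287 × 288 / 9.81 = 8425.7 m.
ln(60.3/52.3) = ln(1.1530) = 0.14237.
Δz = 8425.7 × 0.14237 = 1199.6 m.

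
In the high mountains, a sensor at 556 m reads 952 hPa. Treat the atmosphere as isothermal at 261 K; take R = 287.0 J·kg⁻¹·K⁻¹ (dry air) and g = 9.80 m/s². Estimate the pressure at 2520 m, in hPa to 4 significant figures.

Scale height: H = RT/g = 287.0 × 261 / 9.80 = 7643.6 m.
Between two levels, P₂ = P₁ exp(−Δz/H) with Δz = z₂ − z₁.
Δz = 2520.0 − 556.00 = 1964.0 m; Δz/H = 1964.0/7643.6 = 0.25695.
P₂ = 952 × exp(−0.25695) = 952 × 0.77341 = 736.29 hPa.

P ≈ 736.3 hPa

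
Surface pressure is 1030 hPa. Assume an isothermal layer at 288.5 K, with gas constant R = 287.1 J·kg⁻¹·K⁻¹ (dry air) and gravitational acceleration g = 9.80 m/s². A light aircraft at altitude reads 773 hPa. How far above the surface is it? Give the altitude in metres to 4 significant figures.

Scale height: H = RT/g = 287.1 × 288.5 / 9.80 = 8451.9 m.
Invert the barometric formula: z = H ln(P₀/P).
P₀/P = 1030/773 = 1.3325; ln(1.3325) = 0.28706.
z = 8451.9 × 0.28706 = 2426.2 m.

z ≈ 2426 m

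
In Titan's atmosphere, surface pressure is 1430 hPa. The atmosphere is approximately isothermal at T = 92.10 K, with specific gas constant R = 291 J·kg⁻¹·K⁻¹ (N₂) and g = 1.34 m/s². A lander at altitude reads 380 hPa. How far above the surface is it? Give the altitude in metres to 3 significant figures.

Scale height: H = RT/g = 291 × 92.10 / 1.34 = 20001 m.
Invert the barometric formula: z = H ln(P₀/P).
P₀/P = 1430/380 = 3.7632; ln(3.7632) = 1.3253.
z = 20001 × 1.3253 = 26507 m.

z ≈ 26500 m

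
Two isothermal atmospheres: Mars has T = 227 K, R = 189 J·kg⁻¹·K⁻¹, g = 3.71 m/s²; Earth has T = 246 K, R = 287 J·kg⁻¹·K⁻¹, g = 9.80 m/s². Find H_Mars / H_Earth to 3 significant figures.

H = RT/g for each body.
H_Mars = 189 × 227 / 3.71 = 11564 m.
H_Earth = 287 × 246 / 9.80 = 7204.3 m.
H_Mars/H_Earth = 11564/7204.3 = 1.6052.

H_Mars/H_Earth ≈ 1.61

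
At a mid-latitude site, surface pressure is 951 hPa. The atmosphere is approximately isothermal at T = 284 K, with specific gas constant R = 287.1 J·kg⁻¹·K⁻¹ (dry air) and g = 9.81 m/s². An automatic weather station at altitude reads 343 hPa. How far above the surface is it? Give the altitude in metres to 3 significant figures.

z ≈ 8480 m

Scale height: H = RT/g = 287.1 × 284 / 9.81 = 8311.6 m.
Invert the barometric formula: z = H ln(P₀/P).
P₀/P = 951/343 = 2.7726; ln(2.7726) = 1.0198.
z = 8311.6 × 1.0198 = 8476.2 m.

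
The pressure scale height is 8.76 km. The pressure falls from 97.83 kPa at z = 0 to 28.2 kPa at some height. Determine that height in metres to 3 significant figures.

Invert the barometric formula: z = H ln(P₀/P).
P₀/P = 97.83/28.2 = 3.4691; ln(3.4691) = 1.2439.
z = 8760.0 × 1.2439 = 10897 m.

z ≈ 10900 m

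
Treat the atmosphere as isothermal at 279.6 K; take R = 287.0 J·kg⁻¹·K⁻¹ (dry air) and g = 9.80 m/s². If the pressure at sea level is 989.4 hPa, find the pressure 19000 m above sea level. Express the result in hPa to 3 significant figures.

Scale height: H = RT/g = 287.0 × 279.6 / 9.80 = 8188.3 m.
Barometric formula: P = P₀ exp(−z/H).
z/H = 19000/8188.3 = 2.3204; exp(−2.3204) = 0.098234.
P = 989.4 × 0.098234 = 97.193 hPa.

P ≈ 97.2 hPa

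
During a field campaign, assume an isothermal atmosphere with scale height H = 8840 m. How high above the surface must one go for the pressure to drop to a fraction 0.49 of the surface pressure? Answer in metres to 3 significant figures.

z ≈ 6310 m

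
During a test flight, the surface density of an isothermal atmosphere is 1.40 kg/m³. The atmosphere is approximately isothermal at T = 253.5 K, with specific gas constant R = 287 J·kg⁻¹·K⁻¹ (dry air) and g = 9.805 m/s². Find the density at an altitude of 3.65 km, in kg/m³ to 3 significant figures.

Scale height: H = RT/g = 287 × 253.5 / 9.805 = 7420.1 m.
In an isothermal atmosphere, density decays like pressure: ρ = ρ₀ exp(−z/H).
z/H = 3650.0/7420.1 = 0.49191; exp(−0.49191) = 0.61146.
ρ = 1.40 × 0.61146 = 0.85604 kg/m³.

ρ ≈ 0.856 kg/m³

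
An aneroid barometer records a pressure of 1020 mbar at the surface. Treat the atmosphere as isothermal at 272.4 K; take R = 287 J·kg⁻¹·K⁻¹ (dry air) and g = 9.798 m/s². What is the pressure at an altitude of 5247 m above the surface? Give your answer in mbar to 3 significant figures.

P ≈ 528 mbar

Scale height: H = RT/g = 287 × 272.4 / 9.798 = 7979.1 m.
Barometric formula: P = P₀ exp(−z/H).
z/H = 5247.0/7979.1 = 0.65759; exp(−0.65759) = 0.51810.
P = 1020 × 0.51810 = 528.46 mbar.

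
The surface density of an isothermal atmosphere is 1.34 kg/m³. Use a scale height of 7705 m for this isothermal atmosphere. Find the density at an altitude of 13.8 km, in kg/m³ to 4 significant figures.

ρ ≈ 0.2235 kg/m³

In an isothermal atmosphere, density decays like pressure: ρ = ρ₀ exp(−z/H).
z/H = 13800/7705.0 = 1.7910; exp(−1.7910) = 0.16679.
ρ = 1.34 × 0.16679 = 0.22350 kg/m³.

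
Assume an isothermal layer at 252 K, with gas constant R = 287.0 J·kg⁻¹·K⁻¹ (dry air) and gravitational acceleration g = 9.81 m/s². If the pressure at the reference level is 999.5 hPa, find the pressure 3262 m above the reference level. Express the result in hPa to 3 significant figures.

P ≈ 642 hPa

Scale height: H = RT/g = 287.0 × 252 / 9.81 = 7372.5 m.
Barometric formula: P = P₀ exp(−z/H).
z/H = 3262.0/7372.5 = 0.44246; exp(−0.44246) = 0.64245.
P = 999.5 × 0.64245 = 642.13 hPa.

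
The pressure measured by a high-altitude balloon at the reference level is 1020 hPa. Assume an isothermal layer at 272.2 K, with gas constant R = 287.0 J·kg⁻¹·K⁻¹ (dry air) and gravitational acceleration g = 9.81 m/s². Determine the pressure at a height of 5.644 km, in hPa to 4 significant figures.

Scale height: H = RT/g = 287.0 × 272.2 / 9.81 = 7963.4 m.
Barometric formula: P = P₀ exp(−z/H).
z/H = 5644.0/7963.4 = 0.70874; exp(−0.70874) = 0.49226.
P = 1020 × 0.49226 = 502.11 hPa.

P ≈ 502.1 hPa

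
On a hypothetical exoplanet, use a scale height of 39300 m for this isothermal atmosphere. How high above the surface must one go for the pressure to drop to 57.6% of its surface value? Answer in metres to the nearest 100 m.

Set P/P₀ = exp(−z/H) = 0.576, so z = −H ln(0.576).
−ln(0.576) = 0.55165; z = 39300 × 0.55165 = 21680 m.

z ≈ 21700 m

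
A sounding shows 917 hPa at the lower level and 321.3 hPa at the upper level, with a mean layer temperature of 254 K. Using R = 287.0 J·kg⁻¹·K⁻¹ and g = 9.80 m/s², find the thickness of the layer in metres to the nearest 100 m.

Δz ≈ 7800 m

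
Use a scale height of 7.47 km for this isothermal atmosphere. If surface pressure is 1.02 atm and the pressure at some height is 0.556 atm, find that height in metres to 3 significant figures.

Invert the barometric formula: z = H ln(P₀/P).
P₀/P = 1.02/0.556 = 1.8345; ln(1.8345) = 0.60677.
z = 7470.0 × 0.60677 = 4532.6 m.

z ≈ 4530 m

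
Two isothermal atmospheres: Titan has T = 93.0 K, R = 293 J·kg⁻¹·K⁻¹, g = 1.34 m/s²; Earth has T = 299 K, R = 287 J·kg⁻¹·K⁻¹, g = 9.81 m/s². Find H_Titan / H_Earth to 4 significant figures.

H_Titan/H_Earth ≈ 2.325

H = RT/g for each body.
H_Titan = 293 × 93.0 / 1.34 = 20335 m.
H_Earth = 287 × 299 / 9.81 = 8747.5 m.
H_Titan/H_Earth = 20335/8747.5 = 2.3247.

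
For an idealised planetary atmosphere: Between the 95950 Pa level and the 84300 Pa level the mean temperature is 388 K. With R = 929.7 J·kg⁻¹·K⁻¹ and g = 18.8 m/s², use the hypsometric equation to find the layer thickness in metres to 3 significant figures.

Hypsometric equation: Δz = (R T̄/g) ln(P₁/P₂).
R T̄/g = 929.7 × 388 / 18.8 = 19187 m.
ln(95950/84300) = ln(1.1382) = 0.12945.
Δz = 19187 × 0.12945 = 2483.8 m.

Δz ≈ 2480 m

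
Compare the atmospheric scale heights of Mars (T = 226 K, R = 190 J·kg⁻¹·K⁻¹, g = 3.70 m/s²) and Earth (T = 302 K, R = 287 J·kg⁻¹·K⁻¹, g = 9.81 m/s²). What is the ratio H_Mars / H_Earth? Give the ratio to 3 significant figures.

H = RT/g for each body.
H_Mars = 190 × 226 / 3.70 = 11605 m.
H_Earth = 287 × 302 / 9.81 = 8835.3 m.
H_Mars/H_Earth = 11605/8835.3 = 1.3135.

H_Mars/H_Earth ≈ 1.31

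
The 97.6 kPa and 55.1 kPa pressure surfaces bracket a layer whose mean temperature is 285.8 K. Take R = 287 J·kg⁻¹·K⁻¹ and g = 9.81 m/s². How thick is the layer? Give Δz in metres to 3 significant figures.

Δz ≈ 4780 m

Hypsometric equation: Δz = (R T̄/g) ln(P₁/P₂).
R T̄/g = 287 × 285.8 / 9.81 = 8361.3 m.
ln(97.6/55.1) = ln(1.7713) = 0.57171.
Δz = 8361.3 × 0.57171 = 4780.2 m.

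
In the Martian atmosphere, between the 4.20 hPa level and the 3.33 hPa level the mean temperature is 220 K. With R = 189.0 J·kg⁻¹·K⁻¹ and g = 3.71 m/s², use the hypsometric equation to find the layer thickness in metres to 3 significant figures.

Δz ≈ 2600 m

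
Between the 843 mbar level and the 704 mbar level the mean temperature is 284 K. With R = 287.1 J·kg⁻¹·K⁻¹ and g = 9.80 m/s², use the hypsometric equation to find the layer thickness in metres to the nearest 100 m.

Hypsometric equation: Δz = (R T̄/g) ln(P₁/P₂).
R T̄/g = 287.1 × 284 / 9.80 = 8320.0 m.
ln(843/704) = ln(1.1974) = 0.18015.
Δz = 8320.0 × 0.18015 = 1498.8 m.

Δz ≈ 1500 m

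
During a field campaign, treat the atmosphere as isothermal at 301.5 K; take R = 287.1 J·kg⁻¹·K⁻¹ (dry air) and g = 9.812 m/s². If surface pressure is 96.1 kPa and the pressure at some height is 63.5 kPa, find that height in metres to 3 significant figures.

z ≈ 3660 m

Scale height: H = RT/g = 287.1 × 301.5 / 9.812 = 8821.9 m.
Invert the barometric formula: z = H ln(P₀/P).
P₀/P = 96.1/63.5 = 1.5134; ln(1.5134) = 0.41436.
z = 8821.9 × 0.41436 = 3655.4 m.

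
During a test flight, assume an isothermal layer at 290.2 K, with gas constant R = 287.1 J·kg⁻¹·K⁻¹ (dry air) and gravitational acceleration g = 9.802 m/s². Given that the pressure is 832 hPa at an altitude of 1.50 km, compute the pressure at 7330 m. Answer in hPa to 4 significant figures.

Scale height: H = RT/g = 287.1 × 290.2 / 9.802 = 8499.9 m.
Between two levels, P₂ = P₁ exp(−Δz/H) with Δz = z₂ − z₁.
Δz = 7330.0 − 1500.0 = 5830.0 m; Δz/H = 5830.0/8499.9 = 0.68589.
P₂ = 832 × exp(−0.68589) = 832 × 0.50364 = 419.03 hPa.

P ≈ 419.0 hPa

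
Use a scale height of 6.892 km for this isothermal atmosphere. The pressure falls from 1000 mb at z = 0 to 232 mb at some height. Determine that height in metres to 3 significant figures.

z ≈ 10100 m

Invert the barometric formula: z = H ln(P₀/P).
P₀/P = 1000/232 = 4.3103; ln(4.3103) = 1.4610.
z = 6892.0 × 1.4610 = 10069 m.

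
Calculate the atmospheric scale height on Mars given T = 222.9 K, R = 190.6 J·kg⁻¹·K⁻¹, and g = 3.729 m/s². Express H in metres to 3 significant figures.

H ≈ 11400 m

The scale height of an isothermal atmosphere is H = RT/g.
H = 190.6 × 222.9 / 3.729 = 42485/3.729 = 11393 m.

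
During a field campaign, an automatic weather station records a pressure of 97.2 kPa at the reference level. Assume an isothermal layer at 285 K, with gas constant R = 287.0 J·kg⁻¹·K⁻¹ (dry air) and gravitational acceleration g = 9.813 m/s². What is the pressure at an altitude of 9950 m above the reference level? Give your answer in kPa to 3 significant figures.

P ≈ 29.5 kPa

Scale height: H = RT/g = 287.0 × 285 / 9.813 = 8335.4 m.
Barometric formula: P = P₀ exp(−z/H).
z/H = 9950.0/8335.4 = 1.1937; exp(−1.1937) = 0.30310.
P = 97.2 × 0.30310 = 29.461 kPa.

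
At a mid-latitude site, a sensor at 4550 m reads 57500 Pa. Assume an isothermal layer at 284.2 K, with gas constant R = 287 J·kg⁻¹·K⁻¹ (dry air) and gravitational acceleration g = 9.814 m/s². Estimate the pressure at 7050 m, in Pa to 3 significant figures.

P ≈ 42600 Pa

Scale height: H = RT/g = 287 × 284.2 / 9.814 = 8311.1 m.
Between two levels, P₂ = P₁ exp(−Δz/H) with Δz = z₂ − z₁.
Δz = 7050.0 − 4550.0 = 2500.0 m; Δz/H = 2500.0/8311.1 = 0.30080.
P₂ = 57500 × exp(−0.30080) = 57500 × 0.74023 = 42563 Pa.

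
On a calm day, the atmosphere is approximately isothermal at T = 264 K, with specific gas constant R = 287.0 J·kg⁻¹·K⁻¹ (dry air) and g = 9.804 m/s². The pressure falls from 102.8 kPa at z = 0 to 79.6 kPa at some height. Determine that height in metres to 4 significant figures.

z ≈ 1977 m

Scale height: H = RT/g = 287.0 × 264 / 9.804 = 7728.3 m.
Invert the barometric formula: z = H ln(P₀/P).
P₀/P = 102.8/79.6 = 1.2915; ln(1.2915) = 0.25580.
z = 7728.3 × 0.25580 = 1976.9 m.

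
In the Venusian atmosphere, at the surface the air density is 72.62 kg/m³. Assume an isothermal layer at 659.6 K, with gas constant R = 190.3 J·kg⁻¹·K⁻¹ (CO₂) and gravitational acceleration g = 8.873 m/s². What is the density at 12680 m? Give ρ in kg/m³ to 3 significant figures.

ρ ≈ 29.6 kg/m³

Scale height: H = RT/g = 190.3 × 659.6 / 8.873 = 14146 m.
In an isothermal atmosphere, density decays like pressure: ρ = ρ₀ exp(−z/H).
z/H = 12680/14146 = 0.89637; exp(−0.89637) = 0.40805.
ρ = 72.62 × 0.40805 = 29.633 kg/m³.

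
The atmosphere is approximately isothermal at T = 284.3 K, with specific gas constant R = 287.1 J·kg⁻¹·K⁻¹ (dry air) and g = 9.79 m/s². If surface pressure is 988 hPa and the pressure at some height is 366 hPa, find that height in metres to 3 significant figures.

Scale height: H = RT/g = 287.1 × 284.3 / 9.79 = 8337.3 m.
Invert the barometric formula: z = H ln(P₀/P).
P₀/P = 988/366 = 2.6995; ln(2.6995) = 0.99307.
z = 8337.3 × 0.99307 = 8279.5 m.

z ≈ 8280 m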